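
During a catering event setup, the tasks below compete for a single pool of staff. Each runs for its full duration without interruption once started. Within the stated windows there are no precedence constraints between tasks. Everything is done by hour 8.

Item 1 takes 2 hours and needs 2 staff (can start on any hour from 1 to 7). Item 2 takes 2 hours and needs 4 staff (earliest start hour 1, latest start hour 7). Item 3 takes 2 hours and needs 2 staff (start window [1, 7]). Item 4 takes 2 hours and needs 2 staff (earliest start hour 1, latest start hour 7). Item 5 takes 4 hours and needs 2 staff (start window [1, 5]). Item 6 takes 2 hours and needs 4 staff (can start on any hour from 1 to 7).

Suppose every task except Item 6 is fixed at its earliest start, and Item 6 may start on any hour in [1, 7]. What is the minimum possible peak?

12

Item 6@1: h1:16  h2:16  h3:2  h4:2  h5:0  h6:0  h7:0  h8:0 → peak 16
Item 6@2: h1:12  h2:16  h3:6  h4:2  h5:0  h6:0  h7:0  h8:0 → peak 16
Item 6@3: h1:12  h2:12  h3:6  h4:6  h5:0  h6:0  h7:0  h8:0 → peak 12
Item 6@4: h1:12  h2:12  h3:2  h4:6  h5:4  h6:0  h7:0  h8:0 → peak 12
Item 6@5: h1:12  h2:12  h3:2  h4:2  h5:4  h6:4  h7:0  h8:0 → peak 12
Item 6@6: h1:12  h2:12  h3:2  h4:2  h5:0  h6:4  h7:4  h8:0 → peak 12
Item 6@7: h1:12  h2:12  h3:2  h4:2  h5:0  h6:0  h7:4  h8:4 → peak 12
Best is Item 6@3, peak 12.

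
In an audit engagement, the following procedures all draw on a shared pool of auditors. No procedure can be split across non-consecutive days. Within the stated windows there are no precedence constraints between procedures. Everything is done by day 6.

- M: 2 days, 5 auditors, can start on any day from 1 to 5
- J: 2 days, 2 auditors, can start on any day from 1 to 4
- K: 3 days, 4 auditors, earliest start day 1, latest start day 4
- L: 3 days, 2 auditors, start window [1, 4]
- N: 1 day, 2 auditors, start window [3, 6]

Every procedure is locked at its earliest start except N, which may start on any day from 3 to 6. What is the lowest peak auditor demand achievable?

13

N@3: d1:13  d2:13  d3:8  d4:0  d5:0  d6:0 → peak 13
N@4: d1:13  d2:13  d3:6  d4:2  d5:0  d6:0 → peak 13
N@5: d1:13  d2:13  d3:6  d4:0  d5:2  d6:0 → peak 13
N@6: d1:13  d2:13  d3:6  d4:0  d5:0  d6:2 → peak 13
Best is N@3, peak 13.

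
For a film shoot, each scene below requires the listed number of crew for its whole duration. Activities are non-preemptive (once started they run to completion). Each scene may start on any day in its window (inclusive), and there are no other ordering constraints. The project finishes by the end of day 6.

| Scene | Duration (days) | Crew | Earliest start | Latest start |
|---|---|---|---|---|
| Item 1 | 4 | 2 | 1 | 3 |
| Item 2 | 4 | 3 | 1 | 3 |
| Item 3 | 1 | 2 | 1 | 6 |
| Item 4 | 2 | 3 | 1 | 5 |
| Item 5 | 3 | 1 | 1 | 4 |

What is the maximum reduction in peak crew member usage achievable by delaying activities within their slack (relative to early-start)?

Early-start peak: d1:11  d2:9  d3:6  d4:5  d5:0  d6:0 ⇒ 11.
Leveled (Item 1@1, Item 2@1, Item 3@5, Item 4@5, Item 5@1): d1:6  d2:6  d3:6  d4:5  d5:5  d6:3 ⇒ 6.
Reduction 11 − 6 = 5.

5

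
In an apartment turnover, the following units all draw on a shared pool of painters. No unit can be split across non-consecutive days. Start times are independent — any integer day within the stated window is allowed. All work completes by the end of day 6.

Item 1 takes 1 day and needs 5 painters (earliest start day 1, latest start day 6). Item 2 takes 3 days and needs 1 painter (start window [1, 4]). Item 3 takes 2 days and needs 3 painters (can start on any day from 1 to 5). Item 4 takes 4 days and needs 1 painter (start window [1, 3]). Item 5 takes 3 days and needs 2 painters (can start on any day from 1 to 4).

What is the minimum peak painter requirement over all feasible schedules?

Early-start (Item 1@1, Item 2@1, Item 3@1, Item 4@1, Item 5@1) gives peak 12: d1:12  d2:7  d3:4  d4:1  d5:0  d6:0.
Shift Item 2→2, Item 3→2, Item 4→2, Item 5→4.
Schedule Item 1@1, Item 2@2, Item 3@2, Item 4@2, Item 5@4: d1:5  d2:5  d3:5  d4:4  d5:3  d6:2 — peak 5.

5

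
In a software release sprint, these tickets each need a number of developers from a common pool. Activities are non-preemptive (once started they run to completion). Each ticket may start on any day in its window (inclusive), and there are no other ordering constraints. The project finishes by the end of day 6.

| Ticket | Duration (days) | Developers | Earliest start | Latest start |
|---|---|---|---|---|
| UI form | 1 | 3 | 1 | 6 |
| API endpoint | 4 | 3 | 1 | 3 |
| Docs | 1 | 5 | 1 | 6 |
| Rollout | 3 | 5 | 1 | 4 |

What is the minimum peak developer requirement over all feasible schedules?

Early-start (UI form@1, API endpoint@1, Docs@1, Rollout@1) gives peak 16: d1:16  d2:8  d3:8  d4:3  d5:0  d6:0.
Shift Docs→2, Rollout→3.
Schedule UI form@1, API endpoint@1, Docs@2, Rollout@3: d1:6  d2:8  d3:8  d4:8  d5:5  d6:0 — peak 8.

8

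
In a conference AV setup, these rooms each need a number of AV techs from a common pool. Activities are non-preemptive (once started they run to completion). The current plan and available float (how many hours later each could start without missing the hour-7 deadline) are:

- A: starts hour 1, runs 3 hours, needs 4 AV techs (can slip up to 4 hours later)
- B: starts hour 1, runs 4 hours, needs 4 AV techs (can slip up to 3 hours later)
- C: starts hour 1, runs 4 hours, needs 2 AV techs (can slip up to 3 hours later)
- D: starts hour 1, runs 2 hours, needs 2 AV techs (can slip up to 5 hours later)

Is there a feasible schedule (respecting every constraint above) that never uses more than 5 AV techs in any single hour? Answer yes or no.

no

Total AV tech-hours = 40; over 7 hours the average is 40/7 > 5, so some hour must exceed 5.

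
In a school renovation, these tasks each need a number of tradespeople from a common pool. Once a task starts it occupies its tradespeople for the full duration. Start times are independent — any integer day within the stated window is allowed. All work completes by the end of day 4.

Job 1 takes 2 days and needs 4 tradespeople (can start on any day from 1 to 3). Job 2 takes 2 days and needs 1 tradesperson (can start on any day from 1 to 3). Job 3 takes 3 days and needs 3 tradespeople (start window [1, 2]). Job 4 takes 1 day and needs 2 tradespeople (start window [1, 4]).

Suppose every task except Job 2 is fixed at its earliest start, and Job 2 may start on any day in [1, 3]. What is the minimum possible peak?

Job 2@1: d1:10  d2:8  d3:3  d4:0 → peak 10
Job 2@2: d1:9  d2:8  d3:4  d4:0 → peak 9
Job 2@3: d1:9  d2:7  d3:4  d4:1 → peak 9
Best is Job 2@2, peak 9.

9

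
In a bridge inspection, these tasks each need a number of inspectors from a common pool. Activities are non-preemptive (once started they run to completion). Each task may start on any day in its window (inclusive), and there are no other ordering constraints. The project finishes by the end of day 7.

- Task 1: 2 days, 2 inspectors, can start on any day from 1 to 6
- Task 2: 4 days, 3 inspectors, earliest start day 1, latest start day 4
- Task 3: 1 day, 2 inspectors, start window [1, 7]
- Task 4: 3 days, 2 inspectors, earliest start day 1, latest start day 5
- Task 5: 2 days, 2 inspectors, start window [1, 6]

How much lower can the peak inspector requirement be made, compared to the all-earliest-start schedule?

Early-start peak: d1:11  d2:9  d3:5  d4:3  d5:0  d6:0  d7:0 ⇒ 11.
Leveled (Task 1@1, Task 2@1, Task 3@3, Task 4@4, Task 5@5): d1:5  d2:5  d3:5  d4:5  d5:4  d6:4  d7:0 ⇒ 5.
Reduction 11 − 5 = 6.

6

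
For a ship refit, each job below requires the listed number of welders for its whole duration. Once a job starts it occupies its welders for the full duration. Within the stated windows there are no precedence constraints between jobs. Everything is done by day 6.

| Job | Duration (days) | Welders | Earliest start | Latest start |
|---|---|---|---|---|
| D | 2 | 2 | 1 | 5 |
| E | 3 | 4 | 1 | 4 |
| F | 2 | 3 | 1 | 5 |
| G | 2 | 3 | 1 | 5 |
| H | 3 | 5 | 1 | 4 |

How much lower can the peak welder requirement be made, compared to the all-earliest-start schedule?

9

Early-start peak: d1:17  d2:17  d3:9  d4:0  d5:0  d6:0 ⇒ 17.
Leveled (D@1, E@1, F@3, G@5, H@4): d1:6  d2:6  d3:7  d4:8  d5:8  d6:8 ⇒ 8.
Reduction 17 − 8 = 9.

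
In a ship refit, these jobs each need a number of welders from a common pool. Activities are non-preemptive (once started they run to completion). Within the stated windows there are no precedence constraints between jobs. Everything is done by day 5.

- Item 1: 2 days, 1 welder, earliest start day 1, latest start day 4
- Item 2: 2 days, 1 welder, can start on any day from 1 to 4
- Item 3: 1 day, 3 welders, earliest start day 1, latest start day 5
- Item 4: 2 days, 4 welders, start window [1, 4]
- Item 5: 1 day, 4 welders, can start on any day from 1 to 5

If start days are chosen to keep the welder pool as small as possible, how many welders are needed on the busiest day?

Early-start (Item 1@1, Item 2@1, Item 3@1, Item 4@1, Item 5@1) gives peak 13: d1:13  d2:6  d3:0  d4:0  d5:0.
Shift Item 4→3, Item 5→5.
Schedule Item 1@1, Item 2@1, Item 3@1, Item 4@3, Item 5@5: d1:5  d2:2  d3:4  d4:4  d5:4 — peak 5.

5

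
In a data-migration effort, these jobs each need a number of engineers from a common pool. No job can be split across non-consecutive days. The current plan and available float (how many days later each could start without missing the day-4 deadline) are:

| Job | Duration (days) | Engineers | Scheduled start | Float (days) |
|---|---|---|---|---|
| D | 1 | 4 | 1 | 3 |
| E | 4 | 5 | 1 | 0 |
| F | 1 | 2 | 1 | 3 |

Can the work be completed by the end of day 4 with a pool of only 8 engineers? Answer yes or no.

no

The minimum achievable peak is 9; 8 < 9, so no feasible schedule stays within the cap.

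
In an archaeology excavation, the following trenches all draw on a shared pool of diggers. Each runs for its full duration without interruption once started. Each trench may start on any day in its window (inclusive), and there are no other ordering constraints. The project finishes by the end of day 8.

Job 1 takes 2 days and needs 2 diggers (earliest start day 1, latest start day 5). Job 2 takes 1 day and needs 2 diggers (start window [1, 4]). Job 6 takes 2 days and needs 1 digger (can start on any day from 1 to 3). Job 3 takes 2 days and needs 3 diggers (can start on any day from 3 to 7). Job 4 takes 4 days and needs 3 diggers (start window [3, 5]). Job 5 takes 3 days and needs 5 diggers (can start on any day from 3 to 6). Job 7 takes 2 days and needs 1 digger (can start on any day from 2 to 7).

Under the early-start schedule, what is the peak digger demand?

12

Early-start schedule: Job 1@1, Job 2@1, Job 6@1, Job 3@3, Job 4@3, Job 5@3, Job 7@2.
Load per day: day 1: 5, day 2: 4, day 3: 12, day 4: 11, day 5: 8, day 6: 3, day 7: 0, day 8: 0.
Peak is 12.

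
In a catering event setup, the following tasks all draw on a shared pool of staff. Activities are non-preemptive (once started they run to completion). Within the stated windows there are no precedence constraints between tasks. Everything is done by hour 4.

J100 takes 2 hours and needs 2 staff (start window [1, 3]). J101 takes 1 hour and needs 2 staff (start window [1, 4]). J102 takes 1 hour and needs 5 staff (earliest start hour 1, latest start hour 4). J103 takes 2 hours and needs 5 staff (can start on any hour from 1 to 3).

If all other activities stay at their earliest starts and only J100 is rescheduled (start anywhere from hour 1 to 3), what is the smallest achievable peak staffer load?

12

J100@1: h1:14  h2:7  h3:0  h4:0 → peak 14
J100@2: h1:12  h2:7  h3:2  h4:0 → peak 12
J100@3: h1:12  h2:5  h3:2  h4:2 → peak 12
Best is J100@2, peak 12.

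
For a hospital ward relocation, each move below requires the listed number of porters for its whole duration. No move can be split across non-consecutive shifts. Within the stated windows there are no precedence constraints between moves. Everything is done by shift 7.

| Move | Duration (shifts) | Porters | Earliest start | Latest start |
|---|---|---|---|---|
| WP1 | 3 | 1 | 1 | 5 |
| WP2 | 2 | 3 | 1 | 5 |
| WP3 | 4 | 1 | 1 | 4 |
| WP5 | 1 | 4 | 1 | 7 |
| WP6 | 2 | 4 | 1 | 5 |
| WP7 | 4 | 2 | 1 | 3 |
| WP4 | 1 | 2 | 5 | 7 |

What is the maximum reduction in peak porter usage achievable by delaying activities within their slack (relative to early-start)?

Early-start peak: s1:15  s2:11  s3:4  s4:3  s5:2  s6:0  s7:0 ⇒ 15.
Leveled (WP1@1, WP2@1, WP3@1, WP5@7, WP6@5, WP7@3, WP4@7): s1:5  s2:5  s3:4  s4:3  s5:6  s6:6  s7:6 ⇒ 6.
Reduction 15 − 6 = 9.

9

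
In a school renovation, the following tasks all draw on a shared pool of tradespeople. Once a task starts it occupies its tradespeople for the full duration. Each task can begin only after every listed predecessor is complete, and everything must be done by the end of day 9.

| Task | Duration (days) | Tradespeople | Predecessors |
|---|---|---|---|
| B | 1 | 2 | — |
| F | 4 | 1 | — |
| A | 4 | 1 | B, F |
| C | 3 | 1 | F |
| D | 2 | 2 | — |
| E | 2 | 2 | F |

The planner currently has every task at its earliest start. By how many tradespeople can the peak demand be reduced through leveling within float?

Early-start peak: d1:5  d2:3  d3:1  d4:1  d5:4  d6:4  d7:2  d8:1  d9:0 ⇒ 5.
Leveled (B@1, F@1, A@5, C@5, D@2, E@8): d1:3  d2:3  d3:3  d4:1  d5:2  d6:2  d7:2  d8:3  d9:2 ⇒ 3.
Reduction 5 − 3 = 2.

2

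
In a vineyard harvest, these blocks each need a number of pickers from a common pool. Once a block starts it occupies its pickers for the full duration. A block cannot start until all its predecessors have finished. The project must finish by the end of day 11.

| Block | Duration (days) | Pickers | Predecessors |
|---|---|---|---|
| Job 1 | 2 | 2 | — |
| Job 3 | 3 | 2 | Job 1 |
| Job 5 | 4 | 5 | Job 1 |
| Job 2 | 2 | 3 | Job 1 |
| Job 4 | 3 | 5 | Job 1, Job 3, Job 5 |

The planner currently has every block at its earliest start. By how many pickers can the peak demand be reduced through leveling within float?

3

Early-start peak: d1:2  d2:2  d3:10  d4:10  d5:7  d6:5  d7:5  d8:5  d9:5  d10:0  d11:0 ⇒ 10.
Leveled (Job 1@1, Job 3@3, Job 5@3, Job 2@7, Job 4@9): d1:2  d2:2  d3:7  d4:7  d5:7  d6:5  d7:3  d8:3  d9:5  d10:5  d11:5 ⇒ 7.
Reduction 10 − 7 = 3.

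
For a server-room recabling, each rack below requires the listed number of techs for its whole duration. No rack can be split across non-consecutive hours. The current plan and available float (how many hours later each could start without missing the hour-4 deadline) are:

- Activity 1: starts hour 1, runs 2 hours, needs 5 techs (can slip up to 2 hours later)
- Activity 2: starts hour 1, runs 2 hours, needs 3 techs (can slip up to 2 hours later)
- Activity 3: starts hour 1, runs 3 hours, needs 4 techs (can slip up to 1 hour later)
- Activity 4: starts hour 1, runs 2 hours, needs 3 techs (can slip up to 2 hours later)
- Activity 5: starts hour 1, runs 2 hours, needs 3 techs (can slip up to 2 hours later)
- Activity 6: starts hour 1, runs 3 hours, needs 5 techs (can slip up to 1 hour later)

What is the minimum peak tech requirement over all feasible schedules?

17

Early-start (Activity 1@1, Activity 2@1, Activity 3@1, Activity 4@1, Activity 5@1, Activity 6@1) gives peak 23: h1:23  h2:23  h3:9  h4:0.
Shift Activity 4→3, Activity 5→3.
Schedule Activity 1@1, Activity 2@1, Activity 3@1, Activity 4@3, Activity 5@3, Activity 6@1: h1:17  h2:17  h3:15  h4:6 — peak 17.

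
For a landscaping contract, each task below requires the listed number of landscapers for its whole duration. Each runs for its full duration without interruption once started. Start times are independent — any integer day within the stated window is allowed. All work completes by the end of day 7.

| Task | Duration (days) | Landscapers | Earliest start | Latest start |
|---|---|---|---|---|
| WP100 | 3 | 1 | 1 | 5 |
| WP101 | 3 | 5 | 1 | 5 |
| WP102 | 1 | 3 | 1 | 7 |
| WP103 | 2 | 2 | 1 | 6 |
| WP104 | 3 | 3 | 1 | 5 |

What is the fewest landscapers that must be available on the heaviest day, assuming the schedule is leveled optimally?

6

Early-start (WP100@1, WP101@1, WP102@1, WP103@1, WP104@1) gives peak 14: d1:14  d2:11  d3:9  d4:0  d5:0  d6:0  d7:0.
Shift WP102→4, WP103→4, WP104→5.
Schedule WP100@1, WP101@1, WP102@4, WP103@4, WP104@5: d1:6  d2:6  d3:6  d4:5  d5:5  d6:3  d7:3 — peak 6.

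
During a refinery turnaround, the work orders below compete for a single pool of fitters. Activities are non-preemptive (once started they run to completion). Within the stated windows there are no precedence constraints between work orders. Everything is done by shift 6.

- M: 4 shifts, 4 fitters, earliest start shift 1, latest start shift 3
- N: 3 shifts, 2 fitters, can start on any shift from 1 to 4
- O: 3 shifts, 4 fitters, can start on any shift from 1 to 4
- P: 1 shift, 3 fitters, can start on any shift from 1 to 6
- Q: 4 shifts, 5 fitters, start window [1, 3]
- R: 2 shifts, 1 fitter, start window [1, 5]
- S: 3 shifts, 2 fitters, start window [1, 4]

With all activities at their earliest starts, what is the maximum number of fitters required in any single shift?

Early-start schedule: M@1, N@1, O@1, P@1, Q@1, R@1, S@1.
Load per shift: shift 1: 21, shift 2: 18, shift 3: 17, shift 4: 9, shift 5: 0, shift 6: 0.
Peak is 21.

21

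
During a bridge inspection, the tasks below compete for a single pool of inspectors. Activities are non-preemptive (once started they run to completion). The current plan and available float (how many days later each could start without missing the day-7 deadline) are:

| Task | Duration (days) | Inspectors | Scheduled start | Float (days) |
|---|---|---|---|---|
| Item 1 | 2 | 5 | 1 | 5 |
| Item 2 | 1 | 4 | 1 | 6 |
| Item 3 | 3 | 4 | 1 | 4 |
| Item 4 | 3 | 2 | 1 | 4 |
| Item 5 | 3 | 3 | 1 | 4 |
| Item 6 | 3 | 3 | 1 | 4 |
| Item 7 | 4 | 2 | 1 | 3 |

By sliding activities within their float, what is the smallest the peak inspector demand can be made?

Early-start (Item 1@1, Item 2@1, Item 3@1, Item 4@1, Item 5@1, Item 6@1, Item 7@1) gives peak 23: d1:23  d2:19  d3:14  d4:2  d5:0  d6:0  d7:0.
Shift Item 3→2, Item 4→3, Item 5→5, Item 6→5, Item 7→3.
Schedule Item 1@1, Item 2@1, Item 3@2, Item 4@3, Item 5@5, Item 6@5, Item 7@3: d1:9  d2:9  d3:8  d4:8  d5:10  d6:8  d7:6 — peak 10.

10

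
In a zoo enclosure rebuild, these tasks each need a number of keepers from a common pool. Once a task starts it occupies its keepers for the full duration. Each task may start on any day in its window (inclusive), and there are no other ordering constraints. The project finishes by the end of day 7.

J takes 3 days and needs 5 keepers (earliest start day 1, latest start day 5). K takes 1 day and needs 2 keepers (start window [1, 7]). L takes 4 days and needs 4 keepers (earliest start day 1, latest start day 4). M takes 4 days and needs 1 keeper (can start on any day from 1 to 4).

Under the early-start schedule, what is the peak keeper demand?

Early-start schedule: J@1, K@1, L@1, M@1.
Load per day: day 1: 12, day 2: 10, day 3: 10, day 4: 5, day 5: 0, day 6: 0, day 7: 0.
Peak is 12.

12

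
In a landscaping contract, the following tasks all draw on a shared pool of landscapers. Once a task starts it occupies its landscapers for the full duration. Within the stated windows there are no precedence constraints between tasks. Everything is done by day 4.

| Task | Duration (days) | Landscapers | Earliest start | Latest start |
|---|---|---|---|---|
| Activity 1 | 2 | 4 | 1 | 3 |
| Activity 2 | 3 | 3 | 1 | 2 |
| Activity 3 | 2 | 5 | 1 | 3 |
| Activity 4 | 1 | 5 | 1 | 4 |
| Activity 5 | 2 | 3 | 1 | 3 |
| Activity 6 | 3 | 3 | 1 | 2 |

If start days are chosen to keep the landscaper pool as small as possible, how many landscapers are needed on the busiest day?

13

Early-start (Activity 1@1, Activity 2@1, Activity 3@1, Activity 4@1, Activity 5@1, Activity 6@1) gives peak 23: d1:23  d2:18  d3:6  d4:0.
Shift Activity 3→3, Activity 4→4.
Schedule Activity 1@1, Activity 2@1, Activity 3@3, Activity 4@4, Activity 5@1, Activity 6@1: d1:13  d2:13  d3:11  d4:10 — peak 13.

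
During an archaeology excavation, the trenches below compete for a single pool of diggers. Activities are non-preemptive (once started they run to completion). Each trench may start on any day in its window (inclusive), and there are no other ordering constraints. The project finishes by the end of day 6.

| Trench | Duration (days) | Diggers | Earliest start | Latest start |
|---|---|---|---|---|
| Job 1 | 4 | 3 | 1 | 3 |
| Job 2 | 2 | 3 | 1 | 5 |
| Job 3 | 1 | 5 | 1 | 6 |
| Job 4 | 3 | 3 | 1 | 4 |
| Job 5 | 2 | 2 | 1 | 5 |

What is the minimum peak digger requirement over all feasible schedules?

7

Early-start (Job 1@1, Job 2@1, Job 3@1, Job 4@1, Job 5@1) gives peak 16: d1:16  d2:11  d3:6  d4:3  d5:0  d6:0.
Shift Job 3→6, Job 4→3, Job 5→5.
Schedule Job 1@1, Job 2@1, Job 3@6, Job 4@3, Job 5@5: d1:6  d2:6  d3:6  d4:6  d5:5  d6:7 — peak 7.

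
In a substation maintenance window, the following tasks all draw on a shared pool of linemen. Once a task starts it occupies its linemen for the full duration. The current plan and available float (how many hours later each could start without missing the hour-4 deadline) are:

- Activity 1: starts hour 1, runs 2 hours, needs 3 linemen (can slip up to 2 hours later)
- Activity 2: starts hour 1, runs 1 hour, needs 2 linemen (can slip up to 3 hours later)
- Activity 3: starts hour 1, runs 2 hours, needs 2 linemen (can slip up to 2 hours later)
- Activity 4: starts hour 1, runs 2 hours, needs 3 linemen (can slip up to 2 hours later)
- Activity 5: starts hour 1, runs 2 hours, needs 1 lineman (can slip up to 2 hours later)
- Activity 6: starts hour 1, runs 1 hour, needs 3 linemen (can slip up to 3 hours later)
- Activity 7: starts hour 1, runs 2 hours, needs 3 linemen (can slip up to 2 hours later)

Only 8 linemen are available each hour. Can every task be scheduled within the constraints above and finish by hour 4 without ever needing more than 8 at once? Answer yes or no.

yes

Schedule Activity 1@1, Activity 2@1, Activity 3@1, Activity 4@2, Activity 5@3, Activity 6@4, Activity 7@3: h1:7  h2:8  h3:7  h4:7 — peak 8 ≤ 8.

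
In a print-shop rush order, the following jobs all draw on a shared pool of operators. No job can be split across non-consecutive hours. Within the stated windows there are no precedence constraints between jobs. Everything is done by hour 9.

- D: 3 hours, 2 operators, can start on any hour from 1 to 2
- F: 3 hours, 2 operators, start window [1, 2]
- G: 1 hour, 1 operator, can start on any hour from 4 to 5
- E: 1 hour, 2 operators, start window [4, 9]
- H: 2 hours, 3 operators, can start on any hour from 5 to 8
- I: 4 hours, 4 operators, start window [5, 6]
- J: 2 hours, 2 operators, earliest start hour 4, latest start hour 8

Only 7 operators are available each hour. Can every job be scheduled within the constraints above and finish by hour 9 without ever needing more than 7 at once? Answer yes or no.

Schedule D@1, F@1, G@4, E@4, H@5, I@5, J@7: h1:4  h2:4  h3:4  h4:3  h5:7  h6:7  h7:6  h8:6  h9:0 — peak 7 ≤ 7.

yes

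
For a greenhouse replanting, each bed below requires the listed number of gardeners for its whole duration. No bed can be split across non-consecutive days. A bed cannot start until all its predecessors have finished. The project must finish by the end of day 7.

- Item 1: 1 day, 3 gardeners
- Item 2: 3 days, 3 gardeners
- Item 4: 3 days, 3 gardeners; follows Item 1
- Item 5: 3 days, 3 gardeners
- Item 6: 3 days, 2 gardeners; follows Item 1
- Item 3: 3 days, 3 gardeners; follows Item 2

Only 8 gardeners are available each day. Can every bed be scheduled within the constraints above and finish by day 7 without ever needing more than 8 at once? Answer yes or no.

yes

Schedule Item 1@1, Item 2@1, Item 4@2, Item 5@4, Item 6@2, Item 3@5: d1:6  d2:8  d3:8  d4:8  d5:6  d6:6  d7:3 — peak 8 ≤ 8.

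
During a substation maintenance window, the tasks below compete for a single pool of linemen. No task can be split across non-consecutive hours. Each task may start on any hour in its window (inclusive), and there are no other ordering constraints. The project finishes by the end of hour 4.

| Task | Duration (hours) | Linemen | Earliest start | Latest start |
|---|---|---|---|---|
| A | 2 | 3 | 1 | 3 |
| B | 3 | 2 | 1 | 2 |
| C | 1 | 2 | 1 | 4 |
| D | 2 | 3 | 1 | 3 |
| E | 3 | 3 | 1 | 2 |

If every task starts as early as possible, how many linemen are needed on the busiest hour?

13

Early-start schedule: A@1, B@1, C@1, D@1, E@1.
Load per hour: hour 1: 13, hour 2: 11, hour 3: 5, hour 4: 0.
Peak is 13.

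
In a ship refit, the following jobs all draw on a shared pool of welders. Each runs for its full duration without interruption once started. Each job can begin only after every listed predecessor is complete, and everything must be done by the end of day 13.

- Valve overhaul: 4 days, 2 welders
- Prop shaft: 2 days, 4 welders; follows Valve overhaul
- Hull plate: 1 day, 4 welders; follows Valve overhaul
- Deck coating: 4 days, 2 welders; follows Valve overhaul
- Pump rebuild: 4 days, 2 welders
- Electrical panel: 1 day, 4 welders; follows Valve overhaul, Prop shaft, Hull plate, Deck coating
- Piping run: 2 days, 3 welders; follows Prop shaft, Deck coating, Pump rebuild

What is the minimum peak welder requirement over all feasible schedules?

6

Early-start (Valve overhaul@1, Prop shaft@5, Hull plate@5, Deck coating@5, Pump rebuild@1, Electrical panel@9, Piping run@9) gives peak 10: d1:4  d2:4  d3:4  d4:4  d5:10  d6:6  d7:2  d8:2  d9:7  d10:3  d11:0  d12:0  d13:0.
Shift Hull plate→7, Piping run→10.
Schedule Valve overhaul@1, Prop shaft@5, Hull plate@7, Deck coating@5, Pump rebuild@1, Electrical panel@9, Piping run@10: d1:4  d2:4  d3:4  d4:4  d5:6  d6:6  d7:6  d8:2  d9:4  d10:3  d11:3  d12:0  d13:0 — peak 6.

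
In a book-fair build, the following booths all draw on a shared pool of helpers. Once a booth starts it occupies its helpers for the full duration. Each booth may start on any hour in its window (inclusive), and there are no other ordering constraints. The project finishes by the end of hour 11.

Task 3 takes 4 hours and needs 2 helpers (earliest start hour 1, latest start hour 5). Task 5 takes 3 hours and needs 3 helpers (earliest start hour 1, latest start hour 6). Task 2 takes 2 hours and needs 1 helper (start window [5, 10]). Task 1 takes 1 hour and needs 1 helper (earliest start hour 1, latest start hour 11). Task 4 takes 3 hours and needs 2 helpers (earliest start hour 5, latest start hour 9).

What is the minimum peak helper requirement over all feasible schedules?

3

Early-start (Task 3@1, Task 5@1, Task 2@5, Task 1@1, Task 4@5) gives peak 6: h1:6  h2:5  h3:5  h4:2  h5:3  h6:3  h7:2  h8:0  h9:0  h10:0  h11:0.
Shift Task 5→5, Task 2→8, Task 4→8.
Schedule Task 3@1, Task 5@5, Task 2@8, Task 1@1, Task 4@8: h1:3  h2:2  h3:2  h4:2  h5:3  h6:3  h7:3  h8:3  h9:3  h10:2  h11:0 — peak 3.
Total helper-hours = 26 over 11 hours ⇒ peak ≥ ⌈26/11⌉ = 3, so 3 is optimal.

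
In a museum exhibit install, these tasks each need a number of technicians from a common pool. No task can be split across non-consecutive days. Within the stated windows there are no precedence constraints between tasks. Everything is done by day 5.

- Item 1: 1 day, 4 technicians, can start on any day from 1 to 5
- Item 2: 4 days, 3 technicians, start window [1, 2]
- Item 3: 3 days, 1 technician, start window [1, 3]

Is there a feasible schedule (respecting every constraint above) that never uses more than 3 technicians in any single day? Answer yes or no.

no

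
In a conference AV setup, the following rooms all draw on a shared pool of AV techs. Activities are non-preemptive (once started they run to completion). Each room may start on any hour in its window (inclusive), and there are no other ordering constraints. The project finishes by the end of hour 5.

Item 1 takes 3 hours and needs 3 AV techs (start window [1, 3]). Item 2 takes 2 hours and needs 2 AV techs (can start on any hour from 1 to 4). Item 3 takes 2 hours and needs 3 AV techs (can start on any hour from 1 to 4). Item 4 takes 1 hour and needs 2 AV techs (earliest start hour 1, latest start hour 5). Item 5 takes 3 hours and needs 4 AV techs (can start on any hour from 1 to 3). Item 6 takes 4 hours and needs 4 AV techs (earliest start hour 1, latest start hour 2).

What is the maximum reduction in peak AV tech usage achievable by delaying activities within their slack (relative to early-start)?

7

Early-start peak: h1:18  h2:16  h3:11  h4:4  h5:0 ⇒ 18.
Leveled (Item 1@1, Item 2@1, Item 3@4, Item 4@1, Item 5@3, Item 6@1): h1:11  h2:9  h3:11  h4:11  h5:7 ⇒ 11.
Reduction 18 − 11 = 7.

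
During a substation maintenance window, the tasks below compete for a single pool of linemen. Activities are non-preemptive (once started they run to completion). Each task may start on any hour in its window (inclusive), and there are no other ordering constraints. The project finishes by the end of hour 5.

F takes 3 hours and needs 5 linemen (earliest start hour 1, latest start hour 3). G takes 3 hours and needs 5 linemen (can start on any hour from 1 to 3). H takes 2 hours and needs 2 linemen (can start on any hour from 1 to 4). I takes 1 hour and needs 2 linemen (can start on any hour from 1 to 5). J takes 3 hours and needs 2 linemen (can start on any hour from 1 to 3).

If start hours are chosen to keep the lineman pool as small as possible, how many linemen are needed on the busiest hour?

12

Early-start (F@1, G@1, H@1, I@1, J@1) gives peak 16: h1:16  h2:14  h3:12  h4:0  h5:0.
Shift I→4, J→3.
Schedule F@1, G@1, H@1, I@4, J@3: h1:12  h2:12  h3:12  h4:4  h5:2 — peak 12.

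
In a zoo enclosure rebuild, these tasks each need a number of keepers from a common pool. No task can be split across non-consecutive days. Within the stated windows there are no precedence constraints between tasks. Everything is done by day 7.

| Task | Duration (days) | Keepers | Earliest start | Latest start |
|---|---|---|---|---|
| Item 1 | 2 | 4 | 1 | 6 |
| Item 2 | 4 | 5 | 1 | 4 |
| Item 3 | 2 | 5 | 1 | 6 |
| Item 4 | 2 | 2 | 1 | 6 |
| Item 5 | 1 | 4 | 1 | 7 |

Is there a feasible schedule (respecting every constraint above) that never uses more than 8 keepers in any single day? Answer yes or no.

The minimum achievable peak is 9; 8 < 9, so no feasible schedule stays within the cap.

no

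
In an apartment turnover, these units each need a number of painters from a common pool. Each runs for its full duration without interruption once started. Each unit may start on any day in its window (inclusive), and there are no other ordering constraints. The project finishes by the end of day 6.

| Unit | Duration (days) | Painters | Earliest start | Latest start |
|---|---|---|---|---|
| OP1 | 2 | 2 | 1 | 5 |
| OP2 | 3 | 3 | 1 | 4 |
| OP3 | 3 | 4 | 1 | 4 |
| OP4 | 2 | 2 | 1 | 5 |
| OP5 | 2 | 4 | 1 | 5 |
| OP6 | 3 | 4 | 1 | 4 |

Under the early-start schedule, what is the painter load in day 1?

At early start, day 1 has: OP1, OP2, OP3, OP4, OP5, OP6.
Demand: 2 + 3 + 4 + 2 + 4 + 4 = 19.

19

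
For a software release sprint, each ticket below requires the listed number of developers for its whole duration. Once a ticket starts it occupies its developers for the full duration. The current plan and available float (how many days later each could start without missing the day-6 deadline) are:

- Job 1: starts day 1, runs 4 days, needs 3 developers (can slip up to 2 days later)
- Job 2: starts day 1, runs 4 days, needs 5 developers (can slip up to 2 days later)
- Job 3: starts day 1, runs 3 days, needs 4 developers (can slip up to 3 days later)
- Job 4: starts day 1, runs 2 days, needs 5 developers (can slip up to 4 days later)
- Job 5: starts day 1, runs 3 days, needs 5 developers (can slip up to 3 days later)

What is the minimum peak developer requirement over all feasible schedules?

Early-start (Job 1@1, Job 2@1, Job 3@1, Job 4@1, Job 5@1) gives peak 22: d1:22  d2:22  d3:17  d4:8  d5:0  d6:0.
Shift Job 4→5, Job 5→4.
Schedule Job 1@1, Job 2@1, Job 3@1, Job 4@5, Job 5@4: d1:12  d2:12  d3:12  d4:13  d5:10  d6:10 — peak 13.

13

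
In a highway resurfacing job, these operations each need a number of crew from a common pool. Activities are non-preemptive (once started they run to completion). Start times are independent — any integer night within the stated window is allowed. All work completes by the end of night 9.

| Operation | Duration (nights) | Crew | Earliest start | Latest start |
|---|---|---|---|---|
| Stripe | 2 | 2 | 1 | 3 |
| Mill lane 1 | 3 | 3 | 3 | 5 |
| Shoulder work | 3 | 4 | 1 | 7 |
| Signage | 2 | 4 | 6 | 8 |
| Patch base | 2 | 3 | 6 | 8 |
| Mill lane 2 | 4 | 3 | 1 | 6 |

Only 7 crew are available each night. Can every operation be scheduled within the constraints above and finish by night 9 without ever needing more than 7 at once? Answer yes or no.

Schedule Stripe@1, Mill lane 1@3, Shoulder work@1, Signage@6, Patch base@8, Mill lane 2@4: n1:6  n2:6  n3:7  n4:6  n5:6  n6:7  n7:7  n8:3  n9:3 — peak 7 ≤ 7.

yes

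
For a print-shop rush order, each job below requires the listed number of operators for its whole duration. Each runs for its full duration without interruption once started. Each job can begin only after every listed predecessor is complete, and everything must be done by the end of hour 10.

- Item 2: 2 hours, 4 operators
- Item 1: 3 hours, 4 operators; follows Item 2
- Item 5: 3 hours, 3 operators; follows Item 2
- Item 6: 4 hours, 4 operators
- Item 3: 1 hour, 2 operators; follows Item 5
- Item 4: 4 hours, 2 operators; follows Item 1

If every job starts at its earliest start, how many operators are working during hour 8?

2

At early start, hour 8 has: Item 4.
Demand: 2 = 2.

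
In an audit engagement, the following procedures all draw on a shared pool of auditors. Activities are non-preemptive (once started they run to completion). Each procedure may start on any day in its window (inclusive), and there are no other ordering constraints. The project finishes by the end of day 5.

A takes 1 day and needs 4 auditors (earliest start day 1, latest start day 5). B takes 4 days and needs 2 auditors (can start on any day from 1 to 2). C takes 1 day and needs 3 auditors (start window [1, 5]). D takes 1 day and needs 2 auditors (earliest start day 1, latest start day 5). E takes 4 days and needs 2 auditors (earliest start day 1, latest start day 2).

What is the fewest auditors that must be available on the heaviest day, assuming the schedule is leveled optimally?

Early-start (A@1, B@1, C@1, D@1, E@1) gives peak 13: d1:13  d2:4  d3:4  d4:4  d5:0.
Shift C→5, D→2, E→2.
Schedule A@1, B@1, C@5, D@2, E@2: d1:6  d2:6  d3:4  d4:4  d5:5 — peak 6.

6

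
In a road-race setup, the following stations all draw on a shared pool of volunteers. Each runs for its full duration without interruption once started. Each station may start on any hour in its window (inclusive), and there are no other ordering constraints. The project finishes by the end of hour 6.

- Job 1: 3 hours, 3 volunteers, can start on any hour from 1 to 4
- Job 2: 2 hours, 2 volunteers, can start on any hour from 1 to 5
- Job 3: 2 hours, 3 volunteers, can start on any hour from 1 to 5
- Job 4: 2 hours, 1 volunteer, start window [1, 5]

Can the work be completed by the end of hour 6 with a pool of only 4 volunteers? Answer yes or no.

The minimum achievable peak is 5; 4 < 5, so no feasible schedule stays within the cap.

no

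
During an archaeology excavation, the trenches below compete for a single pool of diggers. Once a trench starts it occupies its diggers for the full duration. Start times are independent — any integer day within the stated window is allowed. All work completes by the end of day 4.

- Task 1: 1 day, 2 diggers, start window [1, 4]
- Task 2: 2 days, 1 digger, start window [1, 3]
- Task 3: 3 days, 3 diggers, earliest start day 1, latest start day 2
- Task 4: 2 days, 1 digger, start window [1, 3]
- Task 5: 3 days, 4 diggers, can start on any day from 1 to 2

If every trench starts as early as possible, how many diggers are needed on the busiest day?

Early-start schedule: Task 1@1, Task 2@1, Task 3@1, Task 4@1, Task 5@1.
Load per day: day 1: 11, day 2: 9, day 3: 7, day 4: 0.
Peak is 11.

11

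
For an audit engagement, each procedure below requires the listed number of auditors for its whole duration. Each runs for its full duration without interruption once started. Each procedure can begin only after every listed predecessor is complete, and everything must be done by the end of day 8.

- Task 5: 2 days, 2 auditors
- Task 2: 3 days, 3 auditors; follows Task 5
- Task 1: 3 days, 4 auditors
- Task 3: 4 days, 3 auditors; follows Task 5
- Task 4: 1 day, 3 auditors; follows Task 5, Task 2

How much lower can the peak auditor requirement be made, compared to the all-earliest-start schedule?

4

Early-start peak: d1:6  d2:6  d3:10  d4:6  d5:6  d6:6  d7:0  d8:0 ⇒ 10.
Leveled (Task 5@1, Task 2@4, Task 1@1, Task 3@4, Task 4@7): d1:6  d2:6  d3:4  d4:6  d5:6  d6:6  d7:6  d8:0 ⇒ 6.
Reduction 10 − 6 = 4.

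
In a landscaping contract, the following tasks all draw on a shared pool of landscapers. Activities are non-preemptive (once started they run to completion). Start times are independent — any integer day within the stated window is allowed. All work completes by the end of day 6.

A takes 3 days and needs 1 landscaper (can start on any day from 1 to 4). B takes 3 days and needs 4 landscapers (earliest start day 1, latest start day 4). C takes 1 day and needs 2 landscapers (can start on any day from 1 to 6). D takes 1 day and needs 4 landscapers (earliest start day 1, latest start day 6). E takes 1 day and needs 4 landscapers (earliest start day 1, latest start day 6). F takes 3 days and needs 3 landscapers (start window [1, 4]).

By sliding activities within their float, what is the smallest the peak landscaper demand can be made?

7

Early-start (A@1, B@1, C@1, D@1, E@1, F@1) gives peak 18: d1:18  d2:8  d3:8  d4:0  d5:0  d6:0.
Shift D→4, E→5, F→4.
Schedule A@1, B@1, C@1, D@4, E@5, F@4: d1:7  d2:5  d3:5  d4:7  d5:7  d6:3 — peak 7.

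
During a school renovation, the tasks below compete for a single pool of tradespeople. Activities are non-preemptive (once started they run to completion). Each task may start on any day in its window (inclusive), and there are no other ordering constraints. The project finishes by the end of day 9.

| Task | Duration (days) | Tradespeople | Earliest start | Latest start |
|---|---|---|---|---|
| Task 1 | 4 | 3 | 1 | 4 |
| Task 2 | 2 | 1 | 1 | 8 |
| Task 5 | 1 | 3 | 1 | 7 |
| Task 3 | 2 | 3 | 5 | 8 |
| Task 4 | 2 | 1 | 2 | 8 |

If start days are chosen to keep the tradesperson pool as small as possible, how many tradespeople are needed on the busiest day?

Early-start (Task 1@1, Task 2@1, Task 5@1, Task 3@5, Task 4@2) gives peak 7: d1:7  d2:5  d3:4  d4:3  d5:3  d6:3  d7:0  d8:0  d9:0.
Shift Task 2→5, Task 5→7, Task 3→8, Task 4→5.
Schedule Task 1@1, Task 2@5, Task 5@7, Task 3@8, Task 4@5: d1:3  d2:3  d3:3  d4:3  d5:2  d6:2  d7:3  d8:3  d9:3 — peak 3.
Total tradesperson-days = 25 over 9 days ⇒ peak ≥ ⌈25/9⌉ = 3, so 3 is optimal.

3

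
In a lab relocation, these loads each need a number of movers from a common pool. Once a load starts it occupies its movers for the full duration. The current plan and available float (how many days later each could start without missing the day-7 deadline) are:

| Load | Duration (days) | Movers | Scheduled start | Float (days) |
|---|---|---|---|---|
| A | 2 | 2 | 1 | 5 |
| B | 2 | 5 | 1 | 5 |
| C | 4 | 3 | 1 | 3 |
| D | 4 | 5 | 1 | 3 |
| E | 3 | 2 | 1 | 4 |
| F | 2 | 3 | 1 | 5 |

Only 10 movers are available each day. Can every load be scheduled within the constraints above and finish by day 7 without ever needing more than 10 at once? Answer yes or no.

Schedule A@1, B@1, C@1, D@3, E@3, F@5: d1:10  d2:10  d3:10  d4:10  d5:10  d6:8  d7:0 — peak 10 ≤ 10.

yes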